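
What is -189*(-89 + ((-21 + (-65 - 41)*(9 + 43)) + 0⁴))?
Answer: 1062558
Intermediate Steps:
-189*(-89 + ((-21 + (-65 - 41)*(9 + 43)) + 0⁴)) = -189*(-89 + ((-21 - 106*52) + 0)) = -189*(-89 + ((-21 - 5512) + 0)) = -189*(-89 + (-5533 + 0)) = -189*(-89 - 5533) = -189*(-5622) = 1062558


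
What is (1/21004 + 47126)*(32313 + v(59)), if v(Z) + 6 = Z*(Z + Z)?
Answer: 38869811176845/21004 ≈ 1.8506e+9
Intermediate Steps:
v(Z) = -6 + 2*Z**2 (v(Z) = -6 + Z*(Z + Z) = -6 + Z*(2*Z) = -6 + 2*Z**2)
(1/21004 + 47126)*(32313 + v(59)) = (1/21004 + 47126)*(32313 + (-6 + 2*59**2)) = (1/21004 + 47126)*(32313 + (-6 + 2*3481)) = 989834505*(32313 + (-6 + 6962))/21004 = 989834505*(32313 + 6956)/21004 = (989834505/21004)*39269 = 38869811176845/21004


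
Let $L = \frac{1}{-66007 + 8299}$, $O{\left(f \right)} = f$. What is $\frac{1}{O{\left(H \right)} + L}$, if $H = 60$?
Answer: $\frac{57708}{3462479} \approx 0.016667$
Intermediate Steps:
$L = - \frac{1}{57708}$ ($L = \frac{1}{-57708} = - \frac{1}{57708} \approx -1.7329 \cdot 10^{-5}$)
$\frac{1}{O{\left(H \right)} + L} = \frac{1}{60 - \frac{1}{57708}} = \frac{1}{\frac{3462479}{57708}} = \frac{57708}{3462479}$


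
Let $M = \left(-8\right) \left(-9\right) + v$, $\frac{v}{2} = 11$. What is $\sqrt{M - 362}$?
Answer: $2 i \sqrt{67} \approx 16.371 i$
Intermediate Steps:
$v = 22$ ($v = 2 \cdot 11 = 22$)
$M = 94$ ($M = \left(-8\right) \left(-9\right) + 22 = 72 + 22 = 94$)
$\sqrt{M - 362} = \sqrt{94 - 362} = \sqrt{-268} = 2 i \sqrt{67}$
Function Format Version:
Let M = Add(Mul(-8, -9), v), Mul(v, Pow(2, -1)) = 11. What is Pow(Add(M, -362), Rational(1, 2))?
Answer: Mul(2, I, Pow(67, Rational(1, 2))) ≈ Mul(16.371, I)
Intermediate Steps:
v = 22 (v = Mul(2, 11) = 22)
M = 94 (M = Add(Mul(-8, -9), 22) = Add(72, 22) = 94)
Pow(Add(M, -362), Rational(1, 2)) = Pow(Add(94, -362), Rational(1, 2)) = Pow(-268, Rational(1, 2)) = Mul(2, I, Pow(67, Rational(1, 2)))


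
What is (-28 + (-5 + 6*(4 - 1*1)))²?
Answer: 225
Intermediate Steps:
(-28 + (-5 + 6*(4 - 1*1)))² = (-28 + (-5 + 6*(4 - 1)))² = (-28 + (-5 + 6*3))² = (-28 + (-5 + 18))² = (-28 + 13)² = (-15)² = 225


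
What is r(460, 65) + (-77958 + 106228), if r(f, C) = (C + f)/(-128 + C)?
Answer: 84785/3 ≈ 28262.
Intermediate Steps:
r(f, C) = (C + f)/(-128 + C)
r(460, 65) + (-77958 + 106228) = (65 + 460)/(-128 + 65) + (-77958 + 106228) = 525/(-63) + 28270 = -1/63*525 + 28270 = -25/3 + 28270 = 84785/3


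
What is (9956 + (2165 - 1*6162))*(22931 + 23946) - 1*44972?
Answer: 279295071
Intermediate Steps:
(9956 + (2165 - 1*6162))*(22931 + 23946) - 1*44972 = (9956 + (2165 - 6162))*46877 - 44972 = (9956 - 3997)*46877 - 44972 = 5959*46877 - 44972 = 279340043 - 44972 = 279295071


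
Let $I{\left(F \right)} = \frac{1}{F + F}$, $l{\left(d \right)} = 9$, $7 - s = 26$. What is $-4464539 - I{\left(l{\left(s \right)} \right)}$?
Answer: $- \frac{80361703}{18} \approx -4.4645 \cdot 10^{6}$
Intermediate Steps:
$s = -19$ ($s = 7 - 26 = -19$)
$I{\left(F \right)} = \frac{1}{2 F}$
$-4464539 - I{\left(l{\left(s \right)} \right)} = -4464539 - \frac{1}{2 \cdot 9} = -4464539 - \frac{1}{2} \cdot \frac{1}{9} = -4464539 - \frac{1}{18} = - \frac{80361703}{18}$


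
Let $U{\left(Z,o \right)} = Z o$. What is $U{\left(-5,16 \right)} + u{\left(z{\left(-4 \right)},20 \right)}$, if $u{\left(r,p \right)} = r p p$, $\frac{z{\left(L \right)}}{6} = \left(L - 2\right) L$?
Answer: $57520$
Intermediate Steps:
$z{\left(L \right)} = 6 L \left(-2 + L\right)$ ($z{\left(L \right)} = 6 \left(L - 2\right) L = 6 \left(-2 + L\right) L = 6 L \left(-2 + L\right)$)
$u{\left(r,p \right)} = r p^{2}$ ($u{\left(r,p \right)} = p r p = r p^{2}$)
$U{\left(-5,16 \right)} + u{\left(z{\left(-4 \right)},20 \right)} = \left(-5\right) 16 + 6 \left(-4\right) \left(-2 - 4\right) 20^{2} = -80 + 6 \left(-4\right) \left(-6\right) 400 = -80 + 144 \cdot 400 = -80 + 57600 = 57520$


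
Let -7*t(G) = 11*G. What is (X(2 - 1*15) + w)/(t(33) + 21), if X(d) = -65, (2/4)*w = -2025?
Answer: 28805/216 ≈ 133.36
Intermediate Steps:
w = -4050 (w = 2*(-2025) = -4050)
t(G) = -11*G/7
(X(2 - 1*15) + w)/(t(33) + 21) = (-65 - 4050)/(-11/7*33 + 21) = -4115/(-363/7 + 21) = -4115/(-216/7) = -4115*(-7/216) = 28805/216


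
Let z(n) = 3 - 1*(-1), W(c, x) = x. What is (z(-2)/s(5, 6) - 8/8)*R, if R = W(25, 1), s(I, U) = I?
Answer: -⅕ ≈ -0.20000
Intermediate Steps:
z(n) = 4 (z(n) = 3 + 1 = 4)
R = 1
(z(-2)/s(5, 6) - 8/8)*R = (4/5 - 8/8)*1 = (4*(⅕) - 8*⅛)*1 = (⅘ - 1)*1 = -⅕*1 = -⅕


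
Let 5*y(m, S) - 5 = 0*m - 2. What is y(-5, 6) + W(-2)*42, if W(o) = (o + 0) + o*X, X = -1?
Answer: ⅗ ≈ 0.60000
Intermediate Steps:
y(m, S) = ⅗ (y(m, S) = 1 + (0*m - 2)/5 = 1 + (0 - 2)/5 = 1 + (⅕)*(-2) = 1 - ⅖ = ⅗)
W(o) = 0 (W(o) = (o + 0) + o*(-1) = o - o = 0)
y(-5, 6) + W(-2)*42 = ⅗ + 0*42 = ⅗ + 0 = ⅗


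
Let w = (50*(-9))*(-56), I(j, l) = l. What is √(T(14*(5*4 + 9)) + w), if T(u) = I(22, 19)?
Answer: √25219 ≈ 158.80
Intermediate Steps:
T(u) = 19
w = 25200 (w = -450*(-56) = 25200)
√(T(14*(5*4 + 9)) + w) = √(19 + 25200) = √25219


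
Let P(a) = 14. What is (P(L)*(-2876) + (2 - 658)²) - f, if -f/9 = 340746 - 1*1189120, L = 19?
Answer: -7245294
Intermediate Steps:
f = 7635366 (f = -9*(340746 - 1*1189120) = -9*(340746 - 1189120) = -9*(-848374) = 7635366)
(P(L)*(-2876) + (2 - 658)²) - f = (14*(-2876) + (2 - 658)²) - 1*7635366 = (-40264 + (-656)²) - 7635366 = (-40264 + 430336) - 7635366 = 390072 - 7635366 = -7245294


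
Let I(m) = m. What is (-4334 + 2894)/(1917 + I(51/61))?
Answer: -7320/9749 ≈ -0.75085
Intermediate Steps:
(-4334 + 2894)/(1917 + I(51/61)) = (-4334 + 2894)/(1917 + 51/61) = -1440/(1917 + 51*(1/61)) = -1440/(1917 + 51/61) = -1440/116988/61 = -1440*61/116988 = -7320/9749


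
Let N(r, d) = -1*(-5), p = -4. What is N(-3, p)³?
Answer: 125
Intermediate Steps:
N(r, d) = 5
N(-3, p)³ = 5³ = 125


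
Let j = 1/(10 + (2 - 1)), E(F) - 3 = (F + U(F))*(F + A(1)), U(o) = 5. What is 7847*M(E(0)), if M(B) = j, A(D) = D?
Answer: 7847/11 ≈ 713.36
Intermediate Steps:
E(F) = 3 + (1 + F)*(5 + F) (E(F) = 3 + (F + 5)*(F + 1) = 3 + (5 + F)*(1 + F) = 3 + (1 + F)*(5 + F))
j = 1/11 (j = 1/(10 + 1) = 1/11 ≈ 0.090909)
M(B) = 1/11
7847*M(E(0)) = 7847*(1/11) = 7847/11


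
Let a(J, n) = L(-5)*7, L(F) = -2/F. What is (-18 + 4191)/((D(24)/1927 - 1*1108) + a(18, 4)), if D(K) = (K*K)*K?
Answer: -13402285/3526494 ≈ -3.8005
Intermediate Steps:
D(K) = K³ (D(K) = K²*K = K³)
a(J, n) = 14/5 (a(J, n) = -2/(-5)*7 = -2*(-⅕)*7 = (⅖)*7 = 14/5)
(-18 + 4191)/((D(24)/1927 - 1*1108) + a(18, 4)) = (-18 + 4191)/((24³/1927 - 1*1108) + 14/5) = 4173/((13824*(1/1927) - 1108) + 14/5) = 4173/((13824/1927 - 1108) + 14/5) = 4173/(-2121292/1927 + 14/5) = 4173/(-10579482/9635) = 4173*(-9635/10579482) = -13402285/3526494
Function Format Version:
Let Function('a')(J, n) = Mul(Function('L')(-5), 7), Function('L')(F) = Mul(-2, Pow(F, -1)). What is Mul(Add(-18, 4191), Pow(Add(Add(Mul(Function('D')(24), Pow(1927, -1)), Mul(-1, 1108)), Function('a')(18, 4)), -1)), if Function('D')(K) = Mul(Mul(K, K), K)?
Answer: Rational(-13402285, 3526494) ≈ -3.8005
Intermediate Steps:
Function('D')(K) = Pow(K, 3) (Function('D')(K) = Mul(Pow(K, 2), K) = Pow(K, 3))
Function('a')(J, n) = Rational(14, 5) (Function('a')(J, n) = Mul(Mul(-2, Pow(-5, -1)), 7) = Mul(Mul(-2, Rational(-1, 5)), 7) = Mul(Rational(2, 5), 7) = Rational(14, 5))
Mul(Add(-18, 4191), Pow(Add(Add(Mul(Function('D')(24), Pow(1927, -1)), Mul(-1, 1108)), Function('a')(18, 4)), -1)) = Mul(Add(-18, 4191), Pow(Add(Add(Mul(Pow(24, 3), Pow(1927, -1)), Mul(-1, 1108)), Rational(14, 5)), -1)) = Mul(4173, Pow(Add(Add(Mul(13824, Rational(1, 1927)), -1108), Rational(14, 5)), -1)) = Mul(4173, Pow(Add(Add(Rational(13824, 1927), -1108), Rational(14, 5)), -1)) = Mul(4173, Pow(Add(Rational(-2121292, 1927), Rational(14, 5)), -1)) = Mul(4173, Pow(Rational(-10579482, 9635), -1)) = Mul(4173, Rational(-9635, 10579482)) = Rational(-13402285, 3526494)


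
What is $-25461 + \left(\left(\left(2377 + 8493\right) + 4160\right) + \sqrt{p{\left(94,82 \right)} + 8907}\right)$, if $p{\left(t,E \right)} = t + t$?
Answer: $-10431 + \sqrt{9095} \approx -10336.0$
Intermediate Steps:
$p{\left(t,E \right)} = 2 t$
$-25461 + \left(\left(\left(2377 + 8493\right) + 4160\right) + \sqrt{p{\left(94,82 \right)} + 8907}\right) = -25461 + \left(\left(\left(2377 + 8493\right) + 4160\right) + \sqrt{2 \cdot 94 + 8907}\right) = -25461 + \left(\left(10870 + 4160\right) + \sqrt{188 + 8907}\right) = -25461 + \left(15030 + \sqrt{9095}\right) = -10431 + \sqrt{9095}$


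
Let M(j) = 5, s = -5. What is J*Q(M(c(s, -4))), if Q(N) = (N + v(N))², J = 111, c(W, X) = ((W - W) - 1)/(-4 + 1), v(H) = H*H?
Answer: 99900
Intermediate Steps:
v(H) = H²
c(W, X) = ⅓ (c(W, X) = (0 - 1)/(-3) = -1*(-⅓) = ⅓)
Q(N) = (N + N²)²
J*Q(M(c(s, -4))) = 111*(5²*(1 + 5)²) = 111*(25*6²) = 111*(25*36) = 111*900 = 99900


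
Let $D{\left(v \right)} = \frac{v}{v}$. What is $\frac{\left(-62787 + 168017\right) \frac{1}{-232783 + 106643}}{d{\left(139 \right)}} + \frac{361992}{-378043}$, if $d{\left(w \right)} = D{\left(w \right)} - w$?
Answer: $- \frac{36832524215}{38710091028} \approx -0.9515$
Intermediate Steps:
$D{\left(v \right)} = 1$
$d{\left(w \right)} = 1 - w$
$\frac{\left(-62787 + 168017\right) \frac{1}{-232783 + 106643}}{d{\left(139 \right)}} + \frac{361992}{-378043} = \frac{\left(-62787 + 168017\right) \frac{1}{-232783 + 106643}}{1 - 139} + \frac{361992}{-378043} = \frac{105230 \frac{1}{-126140}}{1 - 139} + 361992 \left(- \frac{1}{378043}\right) = \frac{105230 \left(- \frac{1}{126140}\right)}{-138} - \frac{361992}{378043} = \left(- \frac{619}{742}\right) \left(- \frac{1}{138}\right) - \frac{361992}{378043} = \frac{619}{102396} - \frac{361992}{378043} = - \frac{36832524215}{38710091028}$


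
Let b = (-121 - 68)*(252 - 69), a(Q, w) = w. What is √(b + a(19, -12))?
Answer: I*√34599 ≈ 186.01*I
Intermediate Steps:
b = -34587 (b = -189*183 = -34587)
√(b + a(19, -12)) = √(-34587 - 12) = √(-34599) = I*√34599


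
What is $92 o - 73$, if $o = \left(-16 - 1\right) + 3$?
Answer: $-1361$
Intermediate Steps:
$o = -14$ ($o = -17 + 3 = -14$)
$92 o - 73 = 92 \left(-14\right) - 73 = -1288 - 73 = -1361$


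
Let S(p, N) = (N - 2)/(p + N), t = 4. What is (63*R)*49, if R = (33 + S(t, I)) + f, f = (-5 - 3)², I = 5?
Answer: 300468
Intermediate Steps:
f = 64 (f = (-8)² = 64)
S(p, N) = (-2 + N)/(N + p)
R = 292/3 (R = (33 + (-2 + 5)/(5 + 4)) + 64 = (33 + 3/9) + 64 = (33 + (⅑)*3) + 64 = (33 + ⅓) + 64 = 100/3 + 64 = 292/3 ≈ 97.333)
(63*R)*49 = (63*(292/3))*49 = 6132*49 = 300468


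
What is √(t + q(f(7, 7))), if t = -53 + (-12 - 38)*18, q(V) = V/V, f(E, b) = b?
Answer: 2*I*√238 ≈ 30.854*I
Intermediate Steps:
q(V) = 1
t = -953 (t = -53 - 50*18 = -53 - 900 = -953)
√(t + q(f(7, 7))) = √(-953 + 1) = √(-952) = 2*I*√238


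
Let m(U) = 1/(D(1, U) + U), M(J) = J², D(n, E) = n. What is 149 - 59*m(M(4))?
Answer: 2474/17 ≈ 145.53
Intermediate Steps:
m(U) = 1/(1 + U)
149 - 59*m(M(4)) = 149 - 59/(1 + 4²) = 149 - 59/(1 + 16) = 149 - 59/17 = 2474/17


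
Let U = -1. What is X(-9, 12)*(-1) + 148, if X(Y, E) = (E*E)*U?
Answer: 292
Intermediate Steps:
X(Y, E) = -E² (X(Y, E) = (E*E)*(-1) = E²*(-1) = -E²)
X(-9, 12)*(-1) + 148 = -1*12²*(-1) + 148 = -1*144*(-1) + 148 = -144*(-1) + 148 = 144 + 148 = 292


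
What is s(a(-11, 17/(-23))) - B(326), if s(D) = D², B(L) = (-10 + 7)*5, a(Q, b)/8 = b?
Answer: 26431/529 ≈ 49.964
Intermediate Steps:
a(Q, b) = 8*b
B(L) = -15 (B(L) = -3*5 = -15)
s(a(-11, 17/(-23))) - B(326) = (8*(17/(-23)))² - 1*(-15) = (8*(17*(-1/23)))² + 15 = (8*(-17/23))² + 15 = (-136/23)² + 15 = 18496/529 + 15 = 26431/529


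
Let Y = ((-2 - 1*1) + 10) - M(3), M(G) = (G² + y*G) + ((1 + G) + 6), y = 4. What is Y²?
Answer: 576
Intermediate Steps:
M(G) = 7 + G² + 5*G (M(G) = (G² + 4*G) + ((1 + G) + 6) = (G² + 4*G) + (7 + G) = 7 + G² + 5*G)
Y = -24 (Y = ((-2 - 1*1) + 10) - (7 + 3² + 5*3) = ((-2 - 1) + 10) - (7 + 9 + 15) = (-3 + 10) - 1*31 = 7 - 31 = -24)
Y² = (-24)² = 576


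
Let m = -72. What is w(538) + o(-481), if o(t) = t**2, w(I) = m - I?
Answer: 230751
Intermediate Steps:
w(I) = -72 - I
w(538) + o(-481) = (-72 - 1*538) + (-481)**2 = (-72 - 538) + 231361 = -610 + 231361 = 230751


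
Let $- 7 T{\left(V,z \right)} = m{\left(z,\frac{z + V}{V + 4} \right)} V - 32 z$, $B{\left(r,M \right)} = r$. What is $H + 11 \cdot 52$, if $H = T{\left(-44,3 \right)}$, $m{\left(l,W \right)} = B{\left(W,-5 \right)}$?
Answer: $\frac{41451}{70} \approx 592.16$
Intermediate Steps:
$m{\left(l,W \right)} = W$
$T{\left(V,z \right)} = \frac{32 z}{7} - \frac{V \left(V + z\right)}{7 \left(4 + V\right)}$ ($T{\left(V,z \right)} = - \frac{\frac{z + V}{V + 4} V - 32 z}{7} = - \frac{\frac{V + z}{4 + V} V - 32 z}{7} = - \frac{\frac{V \left(V + z\right)}{4 + V} - 32 z}{7} = - \frac{- 32 z + \frac{V \left(V + z\right)}{4 + V}}{7} = \frac{32 z}{7} - \frac{V \left(V + z\right)}{7 \left(4 + V\right)}$)
$H = \frac{1411}{70}$ ($H = \frac{\left(-1\right) \left(-44\right) \left(-44 + 3\right) + 32 \cdot 3 \left(4 - 44\right)}{7 \left(4 - 44\right)} = \frac{\left(-1\right) \left(-44\right) \left(-41\right) + 32 \cdot 3 \left(-40\right)}{7 \left(-40\right)} = \frac{1}{7} \left(- \frac{1}{40}\right) \left(-1804 - 3840\right) = \frac{1}{7} \left(- \frac{1}{40}\right) \left(-5644\right) = \frac{1411}{70} \approx 20.157$)
$H + 11 \cdot 52 = \frac{1411}{70} + 11 \cdot 52 = \frac{1411}{70} + 572 = \frac{41451}{70}$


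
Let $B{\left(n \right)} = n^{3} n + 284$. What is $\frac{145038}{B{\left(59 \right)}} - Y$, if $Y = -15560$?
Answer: $\frac{62850233746}{4039215} \approx 15560.0$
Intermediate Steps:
$B{\left(n \right)} = 284 + n^{4}$ ($B{\left(n \right)} = n^{4} + 284 = 284 + n^{4}$)
$\frac{145038}{B{\left(59 \right)}} - Y = \frac{145038}{284 + 59^{4}} - -15560 = \frac{145038}{284 + 12117361} + 15560 = \frac{145038}{12117645} + 15560 = 145038 \cdot \frac{1}{12117645} + 15560 = \frac{48346}{4039215} + 15560 = \frac{62850233746}{4039215}$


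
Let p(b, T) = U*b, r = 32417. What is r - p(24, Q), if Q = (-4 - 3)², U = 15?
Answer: 32057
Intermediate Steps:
Q = 49 (Q = (-7)² = 49)
p(b, T) = 15*b
r - p(24, Q) = 32417 - 15*24 = 32417 - 1*360 = 32417 - 360 = 32057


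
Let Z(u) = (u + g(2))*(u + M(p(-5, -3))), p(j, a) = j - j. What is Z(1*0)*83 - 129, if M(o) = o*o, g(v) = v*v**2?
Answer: -129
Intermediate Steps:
p(j, a) = 0
g(v) = v**3
M(o) = o**2
Z(u) = u*(8 + u) (Z(u) = (u + 2**3)*(u + 0**2) = (u + 8)*(u + 0) = (8 + u)*u = u*(8 + u))
Z(1*0)*83 - 129 = ((1*0)*(8 + 1*0))*83 - 129 = (0*(8 + 0))*83 - 129 = (0*8)*83 - 129 = 0*83 - 129 = 0 - 129 = -129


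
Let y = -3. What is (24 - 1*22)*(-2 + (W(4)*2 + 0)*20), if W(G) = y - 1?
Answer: -324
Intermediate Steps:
W(G) = -4 (W(G) = -3 - 1 = -4)
(24 - 1*22)*(-2 + (W(4)*2 + 0)*20) = (24 - 1*22)*(-2 + (-4*2 + 0)*20) = (24 - 22)*(-2 + (-8 + 0)*20) = 2*(-2 - 8*20) = 2*(-2 - 160) = 2*(-162) = -324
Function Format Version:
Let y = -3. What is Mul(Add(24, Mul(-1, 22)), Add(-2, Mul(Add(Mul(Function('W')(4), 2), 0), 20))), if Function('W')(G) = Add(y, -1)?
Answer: -324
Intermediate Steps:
Function('W')(G) = -4 (Function('W')(G) = Add(-3, -1) = -4)
Mul(Add(24, Mul(-1, 22)), Add(-2, Mul(Add(Mul(Function('W')(4), 2), 0), 20))) = Mul(Add(24, Mul(-1, 22)), Add(-2, Mul(Add(Mul(-4, 2), 0), 20))) = Mul(Add(24, -22), Add(-2, Mul(Add(-8, 0), 20))) = Mul(2, Add(-2, Mul(-8, 20))) = Mul(2, Add(-2, -160)) = Mul(2, -162) = -324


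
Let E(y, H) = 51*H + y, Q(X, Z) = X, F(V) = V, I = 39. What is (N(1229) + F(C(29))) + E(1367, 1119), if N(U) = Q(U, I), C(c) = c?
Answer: 59694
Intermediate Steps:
N(U) = U
E(y, H) = y + 51*H
(N(1229) + F(C(29))) + E(1367, 1119) = (1229 + 29) + (1367 + 51*1119) = 1258 + (1367 + 57069) = 1258 + 58436 = 59694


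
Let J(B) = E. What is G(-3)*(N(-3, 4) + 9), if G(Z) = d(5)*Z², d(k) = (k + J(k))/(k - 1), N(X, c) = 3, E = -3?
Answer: 54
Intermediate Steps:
J(B) = -3
d(k) = (-3 + k)/(-1 + k) (d(k) = (k - 3)/(k - 1) = (-3 + k)/(-1 + k))
G(Z) = Z²/2 (G(Z) = ((-3 + 5)/(-1 + 5))*Z² = (2/4)*Z² = ((¼)*2)*Z² = Z²/2)
G(-3)*(N(-3, 4) + 9) = ((½)*(-3)²)*(3 + 9) = ((½)*9)*12 = (9/2)*12 = 54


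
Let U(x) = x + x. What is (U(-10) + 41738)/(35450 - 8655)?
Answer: 41718/26795 ≈ 1.5569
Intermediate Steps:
U(x) = 2*x
(U(-10) + 41738)/(35450 - 8655) = (2*(-10) + 41738)/(35450 - 8655) = (-20 + 41738)/26795 = 41718*(1/26795) = 41718/26795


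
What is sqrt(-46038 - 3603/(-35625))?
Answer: I*sqrt(10387300931)/475 ≈ 214.56*I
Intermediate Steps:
sqrt(-46038 - 3603/(-35625)) = sqrt(-46038 - 3603*(-1/35625)) = sqrt(-46038 + 1201/11875) = sqrt(-546700049/11875) = I*sqrt(10387300931)/475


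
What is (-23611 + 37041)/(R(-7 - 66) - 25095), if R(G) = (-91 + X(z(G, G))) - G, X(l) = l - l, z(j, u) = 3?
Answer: -13430/25113 ≈ -0.53478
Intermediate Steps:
X(l) = 0
R(G) = -91 - G (R(G) = (-91 + 0) - G = -91 - G)
(-23611 + 37041)/(R(-7 - 66) - 25095) = (-23611 + 37041)/((-91 - (-7 - 66)) - 25095) = 13430/((-91 - 1*(-73)) - 25095) = 13430/((-91 + 73) - 25095) = 13430/(-18 - 25095) = 13430/(-25113) = 13430*(-1/25113) = -13430/25113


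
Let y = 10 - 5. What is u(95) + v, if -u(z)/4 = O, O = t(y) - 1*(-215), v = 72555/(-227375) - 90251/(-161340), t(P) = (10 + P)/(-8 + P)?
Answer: -1232252740103/1467387300 ≈ -839.76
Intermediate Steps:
y = 5
t(P) = (10 + P)/(-8 + P)
v = 352591897/1467387300 (v = 72555*(-1/227375) - 90251*(-1/161340) = -14511/45475 + 90251/161340 = 352591897/1467387300 ≈ 0.24029)
O = 210 (O = (10 + 5)/(-8 + 5) - 1*(-215) = 15/(-3) + 215 = -⅓*15 + 215 = -5 + 215 = 210)
u(z) = -840 (u(z) = -4*210 = -840)
u(95) + v = -840 + 352591897/1467387300 = -1232252740103/1467387300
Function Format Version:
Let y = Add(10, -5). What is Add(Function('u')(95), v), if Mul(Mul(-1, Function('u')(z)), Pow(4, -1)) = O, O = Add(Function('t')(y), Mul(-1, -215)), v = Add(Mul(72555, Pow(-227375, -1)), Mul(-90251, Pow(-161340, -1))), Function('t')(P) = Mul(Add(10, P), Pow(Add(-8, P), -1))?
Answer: Rational(-1232252740103, 1467387300) ≈ -839.76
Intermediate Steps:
y = 5
Function('t')(P) = Mul(Pow(Add(-8, P), -1), Add(10, P))
v = Rational(352591897, 1467387300) (v = Add(Mul(72555, Rational(-1, 227375)), Mul(-90251, Rational(-1, 161340))) = Add(Rational(-14511, 45475), Rational(90251, 161340)) = Rational(352591897, 1467387300) ≈ 0.24029)
O = 210 (O = Add(Mul(Pow(Add(-8, 5), -1), Add(10, 5)), Mul(-1, -215)) = Add(Mul(Pow(-3, -1), 15), 215) = Add(Mul(Rational(-1, 3), 15), 215) = Add(-5, 215) = 210)
Function('u')(z) = -840 (Function('u')(z) = Mul(-4, 210) = -840)
Add(Function('u')(95), v) = Add(-840, Rational(352591897, 1467387300)) = Rational(-1232252740103, 1467387300)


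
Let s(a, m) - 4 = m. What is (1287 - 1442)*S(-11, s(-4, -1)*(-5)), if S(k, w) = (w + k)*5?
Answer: 20150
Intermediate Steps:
s(a, m) = 4 + m
S(k, w) = 5*k + 5*w (S(k, w) = (k + w)*5 = 5*k + 5*w)
(1287 - 1442)*S(-11, s(-4, -1)*(-5)) = (1287 - 1442)*(5*(-11) + 5*((4 - 1)*(-5))) = -155*(-55 + 5*(3*(-5))) = -155*(-55 + 5*(-15)) = -155*(-55 - 75) = -155*(-130) = 20150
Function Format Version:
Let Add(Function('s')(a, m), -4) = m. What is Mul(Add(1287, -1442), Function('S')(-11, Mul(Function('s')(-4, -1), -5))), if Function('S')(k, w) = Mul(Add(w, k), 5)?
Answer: 20150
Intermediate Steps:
Function('s')(a, m) = Add(4, m)
Function('S')(k, w) = Add(Mul(5, k), Mul(5, w)) (Function('S')(k, w) = Mul(Add(k, w), 5) = Add(Mul(5, k), Mul(5, w)))
Mul(Add(1287, -1442), Function('S')(-11, Mul(Function('s')(-4, -1), -5))) = Mul(Add(1287, -1442), Add(Mul(5, -11), Mul(5, Mul(Add(4, -1), -5)))) = Mul(-155, Add(-55, Mul(5, Mul(3, -5)))) = Mul(-155, Add(-55, Mul(5, -15))) = Mul(-155, Add(-55, -75)) = Mul(-155, -130) = 20150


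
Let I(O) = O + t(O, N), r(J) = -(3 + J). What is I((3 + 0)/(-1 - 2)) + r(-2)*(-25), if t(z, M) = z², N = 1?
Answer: 25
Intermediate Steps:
r(J) = -3 - J
I(O) = O + O²
I((3 + 0)/(-1 - 2)) + r(-2)*(-25) = ((3 + 0)/(-1 - 2))*(1 + (3 + 0)/(-1 - 2)) + (-3 - 1*(-2))*(-25) = (3/(-3))*(1 + 3/(-3)) + (-3 + 2)*(-25) = (3*(-⅓))*(1 + 3*(-⅓)) - 1*(-25) = -(1 - 1) + 25 = -1*0 + 25 = 0 + 25 = 25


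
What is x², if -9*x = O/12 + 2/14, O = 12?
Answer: 64/3969 ≈ 0.016125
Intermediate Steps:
x = -8/63 (x = -(12/12 + 2/14)/9 = -(12*(1/12) + 2*(1/14))/9 = -(1 + ⅐)/9 = -⅑*8/7 = -8/63 ≈ -0.12698)
x² = (-8/63)² = 64/3969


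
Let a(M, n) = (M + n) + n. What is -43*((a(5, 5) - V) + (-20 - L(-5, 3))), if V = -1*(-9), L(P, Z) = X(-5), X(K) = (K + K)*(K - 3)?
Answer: 4042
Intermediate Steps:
X(K) = 2*K*(-3 + K) (X(K) = (2*K)*(-3 + K) = 2*K*(-3 + K))
L(P, Z) = 80 (L(P, Z) = 2*(-5)*(-3 - 5) = 2*(-5)*(-8) = 80)
V = 9
a(M, n) = M + 2*n
-43*((a(5, 5) - V) + (-20 - L(-5, 3))) = -43*(((5 + 2*5) - 1*9) + (-20 - 1*80)) = -43*(((5 + 10) - 9) + (-20 - 80)) = -43*((15 - 9) - 100) = -43*(6 - 100) = -43*(-94) = 4042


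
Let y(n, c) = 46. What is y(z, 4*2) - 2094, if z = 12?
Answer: -2048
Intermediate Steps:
y(z, 4*2) - 2094 = 46 - 2094 = -2048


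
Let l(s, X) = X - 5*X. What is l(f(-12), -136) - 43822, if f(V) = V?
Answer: -43278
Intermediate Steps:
l(s, X) = -4*X
l(f(-12), -136) - 43822 = -4*(-136) - 43822 = 544 - 43822 = -43278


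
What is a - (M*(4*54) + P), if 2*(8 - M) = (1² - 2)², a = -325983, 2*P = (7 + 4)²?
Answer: -655327/2 ≈ -3.2766e+5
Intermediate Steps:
P = 121/2 (P = (7 + 4)²/2 = (½)*11² = (½)*121 = 121/2 ≈ 60.500)
M = 15/2 (M = 8 - (1² - 2)²/2 = 8 - (1 - 2)²/2 = 8 - ½*(-1)² = 8 - ½*1 = 8 - ½ = 15/2 ≈ 7.5000)
a - (M*(4*54) + P) = -325983 - (15*(4*54)/2 + 121/2) = -325983 - ((15/2)*216 + 121/2) = -325983 - (1620 + 121/2) = -325983 - 1*3361/2 = -325983 - 3361/2 = -655327/2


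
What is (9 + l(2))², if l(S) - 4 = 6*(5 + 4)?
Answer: 4489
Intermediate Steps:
l(S) = 58 (l(S) = 4 + 6*(5 + 4) = 4 + 6*9 = 4 + 54 = 58)
(9 + l(2))² = (9 + 58)² = 67² = 4489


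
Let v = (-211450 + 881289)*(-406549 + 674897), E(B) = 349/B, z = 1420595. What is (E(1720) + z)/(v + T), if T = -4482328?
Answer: 2443423749/309162214667680 ≈ 7.9034e-6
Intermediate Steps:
v = 179749955972 (v = 669839*268348 = 179749955972)
(E(1720) + z)/(v + T) = (349/1720 + 1420595)/(179749955972 - 4482328) = (349*(1/1720) + 1420595)/179745473644 = (349/1720 + 1420595)*(1/179745473644) = (2443423749/1720)*(1/179745473644) = 2443423749/309162214667680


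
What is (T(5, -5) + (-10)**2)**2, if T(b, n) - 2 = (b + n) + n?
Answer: 9409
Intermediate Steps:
T(b, n) = 2 + b + 2*n (T(b, n) = 2 + ((b + n) + n) = 2 + (b + 2*n) = 2 + b + 2*n)
(T(5, -5) + (-10)**2)**2 = ((2 + 5 + 2*(-5)) + (-10)**2)**2 = ((2 + 5 - 10) + 100)**2 = (-3 + 100)**2 = 97**2 = 9409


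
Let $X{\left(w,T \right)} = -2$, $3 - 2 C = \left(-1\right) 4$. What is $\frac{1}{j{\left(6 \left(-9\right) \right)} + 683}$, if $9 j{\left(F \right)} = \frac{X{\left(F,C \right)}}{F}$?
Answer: $\frac{243}{165970} \approx 0.0014641$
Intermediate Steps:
$C = \frac{7}{2}$ ($C = \frac{3}{2} - \frac{\left(-1\right) 4}{2} = \frac{3}{2} - -2 = \frac{3}{2} + 2 = \frac{7}{2} \approx 3.5$)
$j{\left(F \right)} = - \frac{2}{9 F}$ ($j{\left(F \right)} = \frac{\left(-2\right) \frac{1}{F}}{9} = - \frac{2}{9 F}$)
$\frac{1}{j{\left(6 \left(-9\right) \right)} + 683} = \frac{1}{- \frac{2}{9 \cdot 6 \left(-9\right)} + 683} = \frac{1}{- \frac{2}{9 \left(-54\right)} + 683} = \frac{1}{\left(- \frac{2}{9}\right) \left(- \frac{1}{54}\right) + 683} = \frac{1}{\frac{1}{243} + 683} = \frac{1}{\frac{165970}{243}} = \frac{243}{165970}$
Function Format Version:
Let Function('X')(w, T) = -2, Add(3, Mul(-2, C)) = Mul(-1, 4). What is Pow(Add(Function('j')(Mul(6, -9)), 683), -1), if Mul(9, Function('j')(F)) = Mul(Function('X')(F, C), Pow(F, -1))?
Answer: Rational(243, 165970) ≈ 0.0014641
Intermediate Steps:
C = Rational(7, 2) (C = Add(Rational(3, 2), Mul(Rational(-1, 2), Mul(-1, 4))) = Add(Rational(3, 2), Mul(Rational(-1, 2), -4)) = Add(Rational(3, 2), 2) = Rational(7, 2) ≈ 3.5000)
Function('j')(F) = Mul(Rational(-2, 9), Pow(F, -1)) (Function('j')(F) = Mul(Rational(1, 9), Mul(-2, Pow(F, -1))) = Mul(Rational(-2, 9), Pow(F, -1)))
Pow(Add(Function('j')(Mul(6, -9)), 683), -1) = Pow(Add(Mul(Rational(-2, 9), Pow(Mul(6, -9), -1)), 683), -1) = Pow(Add(Mul(Rational(-2, 9), Pow(-54, -1)), 683), -1) = Pow(Add(Mul(Rational(-2, 9), Rational(-1, 54)), 683), -1) = Pow(Add(Rational(1, 243), 683), -1) = Pow(Rational(165970, 243), -1) = Rational(243, 165970)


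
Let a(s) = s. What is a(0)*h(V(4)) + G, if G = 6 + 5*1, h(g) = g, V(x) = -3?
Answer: 11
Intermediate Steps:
G = 11 (G = 6 + 5 = 11)
a(0)*h(V(4)) + G = 0*(-3) + 11 = 0 + 11 = 11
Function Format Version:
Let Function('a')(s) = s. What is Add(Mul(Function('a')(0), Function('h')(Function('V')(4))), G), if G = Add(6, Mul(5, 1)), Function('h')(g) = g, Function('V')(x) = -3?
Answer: 11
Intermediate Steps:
G = 11 (G = Add(6, 5) = 11)
Add(Mul(Function('a')(0), Function('h')(Function('V')(4))), G) = Add(Mul(0, -3), 11) = Add(0, 11) = 11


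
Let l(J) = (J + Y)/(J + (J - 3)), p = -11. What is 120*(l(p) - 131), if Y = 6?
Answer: -15696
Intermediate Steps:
l(J) = (6 + J)/(-3 + 2*J) (l(J) = (J + 6)/(J + (J - 3)) = (6 + J)/(J + (-3 + J)) = (6 + J)/(-3 + 2*J))
120*(l(p) - 131) = 120*((6 - 11)/(-3 + 2*(-11)) - 131) = 120*(-5/(-3 - 22) - 131) = 120*(-5/(-25) - 131) = 120*(-1/25*(-5) - 131) = 120*(⅕ - 131) = 120*(-654/5) = -15696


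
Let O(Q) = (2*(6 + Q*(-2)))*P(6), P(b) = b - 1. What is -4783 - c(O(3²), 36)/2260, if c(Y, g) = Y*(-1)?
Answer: -540485/113 ≈ -4783.1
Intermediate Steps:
P(b) = -1 + b
O(Q) = 60 - 20*Q (O(Q) = (2*(6 + Q*(-2)))*(-1 + 6) = (2*(6 - 2*Q))*5 = (12 - 4*Q)*5 = 60 - 20*Q)
c(Y, g) = -Y
-4783 - c(O(3²), 36)/2260 = -4783 - (-(60 - 20*3²))/2260 = -4783 - (-(60 - 20*9))/2260 = -4783 - (-(60 - 180))/2260 = -4783 - (-1*(-120))/2260 = -4783 - 120/2260 = -4783 - 1*6/113 = -4783 - 6/113 = -540485/113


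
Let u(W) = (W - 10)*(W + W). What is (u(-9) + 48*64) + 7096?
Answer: 10510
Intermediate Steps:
u(W) = 2*W*(-10 + W) (u(W) = (-10 + W)*(2*W) = 2*W*(-10 + W))
(u(-9) + 48*64) + 7096 = (2*(-9)*(-10 - 9) + 48*64) + 7096 = (2*(-9)*(-19) + 3072) + 7096 = (342 + 3072) + 7096 = 3414 + 7096 = 10510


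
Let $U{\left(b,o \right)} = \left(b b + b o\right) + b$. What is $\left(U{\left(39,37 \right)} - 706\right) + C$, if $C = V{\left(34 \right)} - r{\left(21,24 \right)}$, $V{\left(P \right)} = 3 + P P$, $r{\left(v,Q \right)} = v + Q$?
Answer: $3411$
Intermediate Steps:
$r{\left(v,Q \right)} = Q + v$
$U{\left(b,o \right)} = b + b^{2} + b o$ ($U{\left(b,o \right)} = \left(b^{2} + b o\right) + b = b + b^{2} + b o$)
$V{\left(P \right)} = 3 + P^{2}$
$C = 1114$ ($C = \left(3 + 34^{2}\right) - \left(24 + 21\right) = \left(3 + 1156\right) - 45 = 1159 - 45 = 1114$)
$\left(U{\left(39,37 \right)} - 706\right) + C = \left(39 \left(1 + 39 + 37\right) - 706\right) + 1114 = \left(39 \cdot 77 - 706\right) + 1114 = \left(3003 - 706\right) + 1114 = 2297 + 1114 = 3411$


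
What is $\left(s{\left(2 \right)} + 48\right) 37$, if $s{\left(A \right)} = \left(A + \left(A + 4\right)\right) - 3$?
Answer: $1961$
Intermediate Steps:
$s{\left(A \right)} = 1 + 2 A$ ($s{\left(A \right)} = \left(A + \left(4 + A\right)\right) - 3 = \left(4 + 2 A\right) - 3 = 1 + 2 A$)
$\left(s{\left(2 \right)} + 48\right) 37 = \left(\left(1 + 2 \cdot 2\right) + 48\right) 37 = \left(\left(1 + 4\right) + 48\right) 37 = \left(5 + 48\right) 37 = 53 \cdot 37 = 1961$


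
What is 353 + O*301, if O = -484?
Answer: -145331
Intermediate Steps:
353 + O*301 = 353 - 484*301 = 353 - 145684 = -145331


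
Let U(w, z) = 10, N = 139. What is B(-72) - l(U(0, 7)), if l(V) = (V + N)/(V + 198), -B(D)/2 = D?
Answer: 29803/208 ≈ 143.28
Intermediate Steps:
B(D) = -2*D
l(V) = (139 + V)/(198 + V) (l(V) = (V + 139)/(V + 198) = (139 + V)/(198 + V))
B(-72) - l(U(0, 7)) = -2*(-72) - (139 + 10)/(198 + 10) = 144 - 149/208 = 29803/208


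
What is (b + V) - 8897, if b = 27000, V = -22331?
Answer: -4228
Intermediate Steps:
(b + V) - 8897 = (27000 - 22331) - 8897 = 4669 - 8897 = -4228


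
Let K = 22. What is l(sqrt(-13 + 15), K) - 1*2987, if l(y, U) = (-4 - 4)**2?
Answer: -2923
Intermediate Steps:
l(y, U) = 64 (l(y, U) = (-8)**2 = 64)
l(sqrt(-13 + 15), K) - 1*2987 = 64 - 1*2987 = 64 - 2987 = -2923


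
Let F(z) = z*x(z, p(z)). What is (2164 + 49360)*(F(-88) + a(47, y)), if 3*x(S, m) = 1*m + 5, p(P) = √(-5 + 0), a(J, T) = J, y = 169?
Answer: -15405676/3 - 4534112*I*√5/3 ≈ -5.1352e+6 - 3.3795e+6*I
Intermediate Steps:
p(P) = I*√5 (p(P) = √(-5) = I*√5)
x(S, m) = 5/3 + m/3 (x(S, m) = (1*m + 5)/3 = (m + 5)/3 = (5 + m)/3 = 5/3 + m/3)
F(z) = z*(5/3 + I*√5/3) (F(z) = z*(5/3 + (I*√5)/3) = z*(5/3 + I*√5/3))
(2164 + 49360)*(F(-88) + a(47, y)) = (2164 + 49360)*((⅓)*(-88)*(5 + I*√5) + 47) = 51524*((-440/3 - 88*I*√5/3) + 47) = 51524*(-299/3 - 88*I*√5/3) = -15405676/3 - 4534112*I*√5/3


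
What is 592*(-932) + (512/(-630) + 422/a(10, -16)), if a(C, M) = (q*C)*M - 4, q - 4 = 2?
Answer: -83771481377/151830 ≈ -5.5175e+5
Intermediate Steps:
q = 6 (q = 4 + 2 = 6)
a(C, M) = -4 + 6*C*M (a(C, M) = (6*C)*M - 4 = 6*C*M - 4 = -4 + 6*C*M)
592*(-932) + (512/(-630) + 422/a(10, -16)) = 592*(-932) + (512/(-630) + 422/(-4 + 6*10*(-16))) = -551744 + (512*(-1/630) + 422/(-4 - 960)) = -551744 + (-256/315 + 422/(-964)) = -551744 + (-256/315 + 422*(-1/964)) = -551744 + (-256/315 - 211/482) = -551744 - 189857/151830 = -83771481377/151830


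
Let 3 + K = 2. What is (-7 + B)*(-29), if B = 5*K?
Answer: 348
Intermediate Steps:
K = -1 (K = -3 + 2 = -1)
B = -5 (B = 5*(-1) = -5)
(-7 + B)*(-29) = (-7 - 5)*(-29) = -12*(-29) = 348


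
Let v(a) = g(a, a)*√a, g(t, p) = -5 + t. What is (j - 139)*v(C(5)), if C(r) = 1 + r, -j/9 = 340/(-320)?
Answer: -2071*√6/16 ≈ -317.06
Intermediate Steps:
j = 153/16 (j = -3060/(-320) = -3060*(-1)/320 = -9*(-17/16) = 153/16 ≈ 9.5625)
v(a) = √a*(-5 + a) (v(a) = (-5 + a)*√a = √a*(-5 + a))
(j - 139)*v(C(5)) = (153/16 - 139)*(√(1 + 5)*(-5 + (1 + 5))) = -2071*√6*(-5 + 6)/16 = -2071*√6/16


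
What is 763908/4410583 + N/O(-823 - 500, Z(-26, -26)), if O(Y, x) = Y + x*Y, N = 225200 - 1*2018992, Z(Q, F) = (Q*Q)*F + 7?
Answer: 6277701332/65378071809 ≈ 0.096022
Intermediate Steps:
Z(Q, F) = 7 + F*Q² (Z(Q, F) = Q²*F + 7 = F*Q² + 7 = 7 + F*Q²)
N = -1793792 (N = 225200 - 2018992 = -1793792)
O(Y, x) = Y + Y*x
763908/4410583 + N/O(-823 - 500, Z(-26, -26)) = 763908/4410583 - 1793792*1/((1 + (7 - 26*(-26)²))*(-823 - 500)) = 763908*(1/4410583) - 1793792*(-1/(1323*(1 + (7 - 26*676)))) = 763908/4410583 - 1793792*(-1/(1323*(1 + (7 - 17576)))) = 763908/4410583 - 1793792*(-1/(1323*(1 - 17569))) = 763908/4410583 - 1793792/((-1323*(-17568))) = 763908/4410583 - 1793792/23242464 = 763908/4410583 - 1793792*1/23242464 = 763908/4410583 - 1144/14823 = 6277701332/65378071809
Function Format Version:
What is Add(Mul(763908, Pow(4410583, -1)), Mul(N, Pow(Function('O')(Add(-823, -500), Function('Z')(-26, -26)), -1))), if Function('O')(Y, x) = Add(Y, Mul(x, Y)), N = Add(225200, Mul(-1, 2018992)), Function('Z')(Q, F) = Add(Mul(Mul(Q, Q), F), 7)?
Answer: Rational(6277701332, 65378071809) ≈ 0.096022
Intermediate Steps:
Function('Z')(Q, F) = Add(7, Mul(F, Pow(Q, 2))) (Function('Z')(Q, F) = Add(Mul(Pow(Q, 2), F), 7) = Add(Mul(F, Pow(Q, 2)), 7) = Add(7, Mul(F, Pow(Q, 2))))
N = -1793792 (N = Add(225200, -2018992) = -1793792)
Function('O')(Y, x) = Add(Y, Mul(Y, x))
Add(Mul(763908, Pow(4410583, -1)), Mul(N, Pow(Function('O')(Add(-823, -500), Function('Z')(-26, -26)), -1))) = Add(Mul(763908, Pow(4410583, -1)), Mul(-1793792, Pow(Mul(Add(-823, -500), Add(1, Add(7, Mul(-26, Pow(-26, 2))))), -1))) = Add(Mul(763908, Rational(1, 4410583)), Mul(-1793792, Pow(Mul(-1323, Add(1, Add(7, Mul(-26, 676)))), -1))) = Add(Rational(763908, 4410583), Mul(-1793792, Pow(Mul(-1323, Add(1, Add(7, -17576))), -1))) = Add(Rational(763908, 4410583), Mul(-1793792, Pow(Mul(-1323, Add(1, -17569)), -1))) = Add(Rational(763908, 4410583), Mul(-1793792, Pow(Mul(-1323, -17568), -1))) = Add(Rational(763908, 4410583), Mul(-1793792, Pow(23242464, -1))) = Add(Rational(763908, 4410583), Mul(-1793792, Rational(1, 23242464))) = Add(Rational(763908, 4410583), Rational(-1144, 14823)) = Rational(6277701332, 65378071809)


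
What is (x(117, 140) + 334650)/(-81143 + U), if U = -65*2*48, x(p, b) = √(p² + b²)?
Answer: -334650/87383 - √33289/87383 ≈ -3.8318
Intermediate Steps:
x(p, b) = √(b² + p²)
U = -6240 (U = -130*48 = -6240)
(x(117, 140) + 334650)/(-81143 + U) = (√(140² + 117²) + 334650)/(-81143 - 6240) = (√(19600 + 13689) + 334650)/(-87383) = (√33289 + 334650)*(-1/87383) = (334650 + √33289)*(-1/87383) = -334650/87383 - √33289/87383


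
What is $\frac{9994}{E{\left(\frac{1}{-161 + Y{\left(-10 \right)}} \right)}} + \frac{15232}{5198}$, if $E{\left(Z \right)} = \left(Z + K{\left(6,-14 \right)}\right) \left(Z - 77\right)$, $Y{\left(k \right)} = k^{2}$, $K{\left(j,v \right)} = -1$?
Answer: $\frac{49434561371}{378513162} \approx 130.6$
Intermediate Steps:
$E{\left(Z \right)} = \left(-1 + Z\right) \left(-77 + Z\right)$ ($E{\left(Z \right)} = \left(Z - 1\right) \left(Z - 77\right) = \left(-1 + Z\right) \left(-77 + Z\right)$)
$\frac{9994}{E{\left(\frac{1}{-161 + Y{\left(-10 \right)}} \right)}} + \frac{15232}{5198} = \frac{9994}{77 + \left(\frac{1}{-161 + \left(-10\right)^{2}}\right)^{2} - \frac{78}{-161 + \left(-10\right)^{2}}} + \frac{15232}{5198} = \frac{9994}{77 + \left(\frac{1}{-161 + 100}\right)^{2} - \frac{78}{-161 + 100}} + 15232 \cdot \frac{1}{5198} = \frac{9994}{77 + \left(\frac{1}{-61}\right)^{2} - \frac{78}{-61}} + \frac{7616}{2599} = \frac{9994}{77 + \left(- \frac{1}{61}\right)^{2} - - \frac{78}{61}} + \frac{7616}{2599} = \frac{9994}{77 + \frac{1}{3721} + \frac{78}{61}} + \frac{7616}{2599} = \frac{9994}{\frac{291276}{3721}} + \frac{7616}{2599} = 9994 \cdot \frac{3721}{291276} + \frac{7616}{2599} = \frac{18593837}{145638} + \frac{7616}{2599} = \frac{49434561371}{378513162}$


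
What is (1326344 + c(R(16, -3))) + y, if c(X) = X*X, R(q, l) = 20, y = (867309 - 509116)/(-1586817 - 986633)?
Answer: 310391726237/233950 ≈ 1.3267e+6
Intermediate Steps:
y = -32563/233950 (y = 358193/(-2573450) = 358193*(-1/2573450) = -32563/233950 ≈ -0.13919)
c(X) = X²
(1326344 + c(R(16, -3))) + y = (1326344 + 20²) - 32563/233950 = (1326344 + 400) - 32563/233950 = 1326744 - 32563/233950 = 310391726237/233950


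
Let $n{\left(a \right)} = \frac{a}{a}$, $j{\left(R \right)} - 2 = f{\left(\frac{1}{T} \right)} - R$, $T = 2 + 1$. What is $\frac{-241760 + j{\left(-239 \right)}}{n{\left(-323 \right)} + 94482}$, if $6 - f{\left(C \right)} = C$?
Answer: $- \frac{724540}{283449} \approx -2.5562$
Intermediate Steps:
$T = 3$
$f{\left(C \right)} = 6 - C$
$j{\left(R \right)} = \frac{23}{3} - R$ ($j{\left(R \right)} = 2 - \left(- \frac{17}{3} + R\right) = \frac{23}{3} - R$)
$n{\left(a \right)} = 1$
$\frac{-241760 + j{\left(-239 \right)}}{n{\left(-323 \right)} + 94482} = \frac{-241760 + \left(\frac{23}{3} - -239\right)}{1 + 94482} = \frac{-241760 + \left(\frac{23}{3} + 239\right)}{94483} = \left(-241760 + \frac{740}{3}\right) \frac{1}{94483} = \left(- \frac{724540}{3}\right) \frac{1}{94483} = - \frac{724540}{283449}$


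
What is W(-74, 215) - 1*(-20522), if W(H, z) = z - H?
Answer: 20811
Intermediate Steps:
W(-74, 215) - 1*(-20522) = (215 - 1*(-74)) - 1*(-20522) = (215 + 74) + 20522 = 289 + 20522 = 20811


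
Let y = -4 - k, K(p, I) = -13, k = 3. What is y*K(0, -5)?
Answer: 91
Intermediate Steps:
y = -7 (y = -4 - 1*3 = -4 - 3 = -7)
y*K(0, -5) = -7*(-13) = 91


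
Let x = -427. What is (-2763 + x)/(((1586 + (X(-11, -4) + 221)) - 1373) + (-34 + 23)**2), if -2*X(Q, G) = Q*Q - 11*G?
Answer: -1276/189 ≈ -6.7513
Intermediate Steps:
X(Q, G) = -Q**2/2 + 11*G/2 (X(Q, G) = -(Q*Q - 11*G)/2 = -(Q**2 - 11*G)/2 = -Q**2/2 + 11*G/2)
(-2763 + x)/(((1586 + (X(-11, -4) + 221)) - 1373) + (-34 + 23)**2) = (-2763 - 427)/(((1586 + ((-1/2*(-11)**2 + (11/2)*(-4)) + 221)) - 1373) + (-34 + 23)**2) = -3190/(((1586 + ((-1/2*121 - 22) + 221)) - 1373) + (-11)**2) = -3190/(((1586 + ((-121/2 - 22) + 221)) - 1373) + 121) = -3190/(((1586 + (-165/2 + 221)) - 1373) + 121) = -3190/(((1586 + 277/2) - 1373) + 121) = -3190/((3449/2 - 1373) + 121) = -3190/(703/2 + 121) = -3190/945/2 = -3190*2/945 = -1276/189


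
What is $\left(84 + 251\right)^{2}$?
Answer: $112225$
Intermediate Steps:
$\left(84 + 251\right)^{2} = 335^{2} = 112225$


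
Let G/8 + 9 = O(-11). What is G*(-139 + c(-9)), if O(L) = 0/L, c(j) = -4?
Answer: 10296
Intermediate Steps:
O(L) = 0
G = -72 (G = -72 + 8*0 = -72 + 0 = -72)
G*(-139 + c(-9)) = -72*(-139 - 4) = -72*(-143) = 10296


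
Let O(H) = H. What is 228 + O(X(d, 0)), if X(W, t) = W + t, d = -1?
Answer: 227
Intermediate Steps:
228 + O(X(d, 0)) = 228 + (-1 + 0) = 228 - 1 = 227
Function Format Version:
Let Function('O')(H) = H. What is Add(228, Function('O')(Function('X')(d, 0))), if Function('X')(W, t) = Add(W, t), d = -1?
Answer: 227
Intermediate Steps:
Add(228, Function('O')(Function('X')(d, 0))) = Add(228, Add(-1, 0)) = Add(228, -1) = 227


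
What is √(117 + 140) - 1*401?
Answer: -401 + √257 ≈ -384.97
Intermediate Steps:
√(117 + 140) - 1*401 = √257 - 401 = -401 + √257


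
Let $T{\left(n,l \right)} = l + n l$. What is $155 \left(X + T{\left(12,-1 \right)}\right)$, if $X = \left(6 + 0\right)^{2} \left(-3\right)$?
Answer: $-18755$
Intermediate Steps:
$X = -108$ ($X = 6^{2} \left(-3\right) = 36 \left(-3\right) = -108$)
$T{\left(n,l \right)} = l + l n$
$155 \left(X + T{\left(12,-1 \right)}\right) = 155 \left(-108 - \left(1 + 12\right)\right) = 155 \left(-108 - 13\right) = 155 \left(-121\right) = -18755$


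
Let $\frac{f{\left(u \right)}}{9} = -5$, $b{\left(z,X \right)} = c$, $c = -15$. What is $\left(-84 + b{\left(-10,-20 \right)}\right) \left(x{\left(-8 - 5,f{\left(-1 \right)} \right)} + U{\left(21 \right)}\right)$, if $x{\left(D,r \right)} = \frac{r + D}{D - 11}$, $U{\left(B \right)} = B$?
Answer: $- \frac{9273}{4} \approx -2318.3$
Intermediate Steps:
$b{\left(z,X \right)} = -15$
$f{\left(u \right)} = -45$ ($f{\left(u \right)} = 9 \left(-5\right) = -45$)
$x{\left(D,r \right)} = \frac{D + r}{-11 + D}$
$\left(-84 + b{\left(-10,-20 \right)}\right) \left(x{\left(-8 - 5,f{\left(-1 \right)} \right)} + U{\left(21 \right)}\right) = \left(-84 - 15\right) \left(\frac{\left(-8 - 5\right) - 45}{-11 - 13} + 21\right) = - 99 \left(\frac{-13 - 45}{-11 - 13} + 21\right) = - 99 \left(\frac{1}{-24} \left(-58\right) + 21\right) = - 99 \left(\left(- \frac{1}{24}\right) \left(-58\right) + 21\right) = - 99 \left(\frac{29}{12} + 21\right) = \left(-99\right) \frac{281}{12} = - \frac{9273}{4}$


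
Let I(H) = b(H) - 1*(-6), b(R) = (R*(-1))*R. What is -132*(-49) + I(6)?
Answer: 6438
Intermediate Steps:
b(R) = -R² (b(R) = (-R)*R = -R²)
I(H) = 6 - H² (I(H) = -H² - 1*(-6) = -H² + 6 = 6 - H²)
-132*(-49) + I(6) = -132*(-49) + (6 - 1*6²) = 6468 + (6 - 1*36) = 6468 + (6 - 36) = 6468 - 30 = 6438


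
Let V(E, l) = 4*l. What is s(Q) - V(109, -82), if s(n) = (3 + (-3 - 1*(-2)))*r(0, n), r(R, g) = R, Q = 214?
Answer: 328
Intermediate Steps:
s(n) = 0 (s(n) = (3 + (-3 - 1*(-2)))*0 = (3 + (-3 + 2))*0 = (3 - 1)*0 = 2*0 = 0)
s(Q) - V(109, -82) = 0 - 4*(-82) = 0 - 1*(-328) = 0 + 328 = 328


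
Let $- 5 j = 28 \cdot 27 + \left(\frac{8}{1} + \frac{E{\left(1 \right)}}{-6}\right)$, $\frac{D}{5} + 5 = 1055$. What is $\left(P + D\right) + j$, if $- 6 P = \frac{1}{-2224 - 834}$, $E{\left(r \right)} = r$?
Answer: $\frac{155873397}{30580} \approx 5097.2$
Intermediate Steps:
$D = 5250$ ($D = -25 + 5 \cdot 1055 = -25 + 5275 = 5250$)
$j = - \frac{4583}{30}$ ($j = - \frac{28 \cdot 27 + \left(\frac{8}{1} + 1 \frac{1}{-6}\right)}{5} = - \frac{756 + \left(8 \cdot 1 + 1 \left(- \frac{1}{6}\right)\right)}{5} = - \frac{756 + \left(8 - \frac{1}{6}\right)}{5} = - \frac{756 + \frac{47}{6}}{5} = \left(- \frac{1}{5}\right) \frac{4583}{6} = - \frac{4583}{30} \approx -152.77$)
$P = \frac{1}{18348}$ ($P = - \frac{1}{6 \left(-2224 - 834\right)} = - \frac{1}{6 \left(-3058\right)} = \left(- \frac{1}{6}\right) \left(- \frac{1}{3058}\right) = \frac{1}{18348} \approx 5.4502 \cdot 10^{-5}$)
$\left(P + D\right) + j = \left(\frac{1}{18348} + 5250\right) - \frac{4583}{30} = \frac{96327001}{18348} - \frac{4583}{30} = \frac{155873397}{30580}$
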